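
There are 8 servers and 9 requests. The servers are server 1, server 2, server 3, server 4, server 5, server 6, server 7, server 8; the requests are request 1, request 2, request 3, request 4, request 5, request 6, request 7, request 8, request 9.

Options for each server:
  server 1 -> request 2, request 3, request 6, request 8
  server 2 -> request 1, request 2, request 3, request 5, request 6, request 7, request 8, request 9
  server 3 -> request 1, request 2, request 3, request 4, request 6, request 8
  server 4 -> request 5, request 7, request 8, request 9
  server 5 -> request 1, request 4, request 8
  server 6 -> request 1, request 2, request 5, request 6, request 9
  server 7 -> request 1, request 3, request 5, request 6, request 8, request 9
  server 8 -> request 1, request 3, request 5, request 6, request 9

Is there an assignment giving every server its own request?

Yes

A valid assignment of size 8: server 1→request 3, server 2→request 7, server 3→request 4, server 4→request 5, server 5→request 8, server 6→request 2, server 7→request 6, server 8→request 9.
All 8 servers are covered.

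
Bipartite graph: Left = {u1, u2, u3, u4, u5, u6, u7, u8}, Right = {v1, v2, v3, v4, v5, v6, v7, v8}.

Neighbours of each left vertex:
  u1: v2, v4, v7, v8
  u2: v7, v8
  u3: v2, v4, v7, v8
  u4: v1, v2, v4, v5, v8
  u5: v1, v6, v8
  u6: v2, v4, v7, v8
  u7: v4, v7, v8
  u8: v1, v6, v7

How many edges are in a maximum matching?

A valid assignment of size 7: u1–v4, u2–v8, u3–v7, u4–v5, u5–v1, u6–v2, u8–v6.
The set {u1, u2, u3, u6, u7} has only 4 neighbours ({v2, v4, v7, v8}), so by Hall's theorem at most 7 of the 8 left vertices can be matched.

7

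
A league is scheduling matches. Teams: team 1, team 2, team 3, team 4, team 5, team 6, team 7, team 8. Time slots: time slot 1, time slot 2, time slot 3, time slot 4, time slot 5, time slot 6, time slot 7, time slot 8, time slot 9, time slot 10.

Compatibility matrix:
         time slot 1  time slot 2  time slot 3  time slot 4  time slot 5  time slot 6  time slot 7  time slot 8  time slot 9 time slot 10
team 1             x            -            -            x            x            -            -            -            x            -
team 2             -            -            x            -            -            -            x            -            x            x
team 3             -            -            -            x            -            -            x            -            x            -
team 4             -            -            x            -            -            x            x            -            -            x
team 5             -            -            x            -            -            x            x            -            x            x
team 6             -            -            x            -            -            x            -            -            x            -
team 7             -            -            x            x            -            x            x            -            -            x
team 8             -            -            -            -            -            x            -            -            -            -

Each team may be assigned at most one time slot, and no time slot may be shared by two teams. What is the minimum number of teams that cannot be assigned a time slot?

A valid assignment of size 7: team 1–time slot 5, team 2–time slot 3, team 3–time slot 4, team 4–time slot 10, team 5–time slot 6, team 6–time slot 9, team 7–time slot 7.
The set {team 2, team 3, team 4, team 5, team 6, team 7, team 8} has only 6 neighbours ({time slot 10, time slot 3, time slot 4, time slot 6, time slot 7, time slot 9}), so by Hall's theorem at most 7 of the 8 teams can be matched.
That matches 7 of the 8, leaving 1 unmatched; no matching can do better.

1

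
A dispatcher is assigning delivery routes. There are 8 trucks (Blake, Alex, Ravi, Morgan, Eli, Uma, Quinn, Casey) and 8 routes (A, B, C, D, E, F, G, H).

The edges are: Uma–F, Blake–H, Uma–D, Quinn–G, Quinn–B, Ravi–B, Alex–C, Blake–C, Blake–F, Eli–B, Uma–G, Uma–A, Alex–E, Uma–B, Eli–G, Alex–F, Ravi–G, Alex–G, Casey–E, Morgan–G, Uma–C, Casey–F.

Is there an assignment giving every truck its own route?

The set {Ravi, Morgan, Eli, Quinn} has only 2 neighbours ({B, G}), so by Hall's theorem at most 6 of the 8 trucks can be matched.
Hence no matching covers every truck.

No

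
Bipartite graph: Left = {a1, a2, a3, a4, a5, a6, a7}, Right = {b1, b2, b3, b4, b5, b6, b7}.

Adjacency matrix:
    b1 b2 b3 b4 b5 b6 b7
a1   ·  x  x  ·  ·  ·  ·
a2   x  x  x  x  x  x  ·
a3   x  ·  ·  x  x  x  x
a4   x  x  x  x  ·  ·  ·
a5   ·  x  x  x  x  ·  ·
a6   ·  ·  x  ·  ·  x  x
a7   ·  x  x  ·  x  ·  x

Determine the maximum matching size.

7

For example, pair a1→b2, a2→b5, a3→b7, a4→b1, a5→b4, a6→b6, a7→b3.
All 7 left vertices are matched, so no larger matching exists.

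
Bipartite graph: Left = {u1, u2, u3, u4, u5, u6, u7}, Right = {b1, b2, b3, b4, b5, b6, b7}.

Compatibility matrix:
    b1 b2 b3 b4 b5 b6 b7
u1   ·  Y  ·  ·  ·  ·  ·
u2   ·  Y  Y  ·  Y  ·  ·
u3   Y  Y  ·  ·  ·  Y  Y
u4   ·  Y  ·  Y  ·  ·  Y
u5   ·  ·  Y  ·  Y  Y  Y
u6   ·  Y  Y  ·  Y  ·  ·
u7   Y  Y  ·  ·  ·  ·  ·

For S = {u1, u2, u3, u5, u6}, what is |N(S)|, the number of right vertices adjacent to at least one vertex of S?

The union of neighbours of {u1, u2, u3, u5, u6} is {b1, b2, b3, b5, b6, b7}, which has 6 elements.
Since |N(S)| = 6 ≥ |S| = 5, Hall's condition holds for this subset.

6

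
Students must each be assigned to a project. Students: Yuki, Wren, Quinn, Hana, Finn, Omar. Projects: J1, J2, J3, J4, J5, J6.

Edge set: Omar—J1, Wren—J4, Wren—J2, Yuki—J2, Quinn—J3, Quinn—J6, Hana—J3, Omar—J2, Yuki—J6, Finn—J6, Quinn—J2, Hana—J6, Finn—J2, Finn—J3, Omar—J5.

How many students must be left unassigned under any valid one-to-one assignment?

A valid assignment of size 5: Yuki→J2, Wren→J4, Quinn→J6, Hana→J3, Omar→J5.
The set {Yuki, Quinn, Hana, Finn} has only 3 neighbours ({J2, J3, J6}), so by Hall's theorem at most 5 of the 6 students can be matched.
That matches 5 of the 6, leaving 1 unmatched; no matching can do better.

1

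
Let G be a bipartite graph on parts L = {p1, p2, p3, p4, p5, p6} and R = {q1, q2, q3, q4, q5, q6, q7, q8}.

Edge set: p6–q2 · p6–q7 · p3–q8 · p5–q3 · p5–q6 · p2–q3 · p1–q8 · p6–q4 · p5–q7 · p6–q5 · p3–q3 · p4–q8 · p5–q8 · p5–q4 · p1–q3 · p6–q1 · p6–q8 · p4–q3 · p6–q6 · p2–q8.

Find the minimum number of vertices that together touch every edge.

A maximum matching has 4 edges (e.g. p1–q3, p2–q8, p5–q4, p6–q6).
By König's theorem the minimum vertex cover has the same size. One such cover is {p5, p6, q3, q8}.

4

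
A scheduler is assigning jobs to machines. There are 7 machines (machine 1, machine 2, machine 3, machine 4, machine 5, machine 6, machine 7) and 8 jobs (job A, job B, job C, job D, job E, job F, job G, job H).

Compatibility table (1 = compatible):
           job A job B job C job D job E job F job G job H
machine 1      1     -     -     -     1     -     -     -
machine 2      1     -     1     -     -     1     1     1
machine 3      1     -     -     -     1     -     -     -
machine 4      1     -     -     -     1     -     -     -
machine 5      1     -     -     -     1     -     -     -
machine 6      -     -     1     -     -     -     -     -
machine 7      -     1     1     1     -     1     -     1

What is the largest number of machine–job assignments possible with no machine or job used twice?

For example, pair machine 1→job E, machine 2→job H, machine 3→job A, machine 6→job C, machine 7→job F.
The set {machine 1, machine 3, machine 4, machine 5} has only 2 neighbours ({job A, job E}), so by Hall's theorem at most 5 of the 7 machines can be matched.

5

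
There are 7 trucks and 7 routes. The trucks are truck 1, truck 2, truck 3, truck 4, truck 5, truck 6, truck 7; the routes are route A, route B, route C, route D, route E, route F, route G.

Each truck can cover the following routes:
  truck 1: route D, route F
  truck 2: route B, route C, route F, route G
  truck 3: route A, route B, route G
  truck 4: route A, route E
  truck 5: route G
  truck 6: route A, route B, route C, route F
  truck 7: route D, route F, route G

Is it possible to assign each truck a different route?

Yes

A valid assignment of size 7: truck 1–route D, truck 2–route B, truck 3–route A, truck 4–route E, truck 5–route G, truck 6–route C, truck 7–route F.
Every truck is matched, so this is a perfect matching.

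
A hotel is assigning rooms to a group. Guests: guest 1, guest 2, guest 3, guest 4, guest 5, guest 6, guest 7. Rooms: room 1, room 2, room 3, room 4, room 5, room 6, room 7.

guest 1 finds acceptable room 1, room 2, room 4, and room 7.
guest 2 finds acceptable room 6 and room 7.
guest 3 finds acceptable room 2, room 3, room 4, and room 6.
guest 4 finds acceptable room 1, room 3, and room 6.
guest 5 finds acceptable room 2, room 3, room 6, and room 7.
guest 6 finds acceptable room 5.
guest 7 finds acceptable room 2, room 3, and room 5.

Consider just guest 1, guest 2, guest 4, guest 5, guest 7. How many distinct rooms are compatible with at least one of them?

7

The union of neighbours of {guest 1, guest 2, guest 4, guest 5, guest 7} is {room 1, room 2, room 3, room 4, room 5, room 6, room 7}, which has 7 elements.
Since |N(S)| = 7 ≥ |S| = 5, Hall's condition holds for this subset.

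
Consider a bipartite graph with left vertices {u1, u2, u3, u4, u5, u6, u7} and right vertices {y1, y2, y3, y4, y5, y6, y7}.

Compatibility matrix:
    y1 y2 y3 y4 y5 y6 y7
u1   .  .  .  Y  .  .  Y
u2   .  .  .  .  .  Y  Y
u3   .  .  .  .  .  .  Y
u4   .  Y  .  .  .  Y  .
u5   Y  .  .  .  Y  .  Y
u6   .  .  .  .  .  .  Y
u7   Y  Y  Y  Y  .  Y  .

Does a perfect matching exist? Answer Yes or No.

The set {u3, u6} has only 1 neighbour ({y7}), so by Hall's theorem at most 6 of the 7 left vertices can be matched.
Hence no matching covers every left vertex.

No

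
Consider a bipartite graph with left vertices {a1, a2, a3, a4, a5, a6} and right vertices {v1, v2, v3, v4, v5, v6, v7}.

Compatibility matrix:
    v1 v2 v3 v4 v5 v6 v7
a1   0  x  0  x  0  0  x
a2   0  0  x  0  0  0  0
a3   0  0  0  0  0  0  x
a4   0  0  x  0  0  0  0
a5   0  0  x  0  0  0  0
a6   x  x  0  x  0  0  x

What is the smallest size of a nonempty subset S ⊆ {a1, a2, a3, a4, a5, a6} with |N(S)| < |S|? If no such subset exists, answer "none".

Take S = {a2, a4}. Its neighbourhood is {v3}, so |N(S)| = 1 < |S| = 2.
No single vertex violates Hall's condition since each has at least one neighbour, so 2 is the minimum.

2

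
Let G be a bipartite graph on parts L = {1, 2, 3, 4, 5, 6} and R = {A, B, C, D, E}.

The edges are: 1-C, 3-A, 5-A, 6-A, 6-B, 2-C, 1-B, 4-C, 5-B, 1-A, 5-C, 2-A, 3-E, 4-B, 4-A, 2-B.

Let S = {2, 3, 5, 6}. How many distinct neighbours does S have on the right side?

The union of neighbours of {2, 3, 5, 6} is {A, B, C, E}, which has 4 elements.
Since |N(S)| = 4 ≥ |S| = 4, Hall's condition holds for this subset.

4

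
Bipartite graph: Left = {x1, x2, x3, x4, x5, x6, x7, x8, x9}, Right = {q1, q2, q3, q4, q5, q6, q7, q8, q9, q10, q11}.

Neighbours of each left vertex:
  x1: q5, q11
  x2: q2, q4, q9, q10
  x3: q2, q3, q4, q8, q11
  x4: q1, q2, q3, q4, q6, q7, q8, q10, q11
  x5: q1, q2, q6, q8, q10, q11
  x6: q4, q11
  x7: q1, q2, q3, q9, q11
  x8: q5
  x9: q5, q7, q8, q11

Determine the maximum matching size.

9

For example, pair x1–q11, x2–q2, x3–q3, x4–q6, x5–q1, x6–q4, x7–q9, x8–q5, x9–q8.
This saturates every left vertex, so 9 is the maximum.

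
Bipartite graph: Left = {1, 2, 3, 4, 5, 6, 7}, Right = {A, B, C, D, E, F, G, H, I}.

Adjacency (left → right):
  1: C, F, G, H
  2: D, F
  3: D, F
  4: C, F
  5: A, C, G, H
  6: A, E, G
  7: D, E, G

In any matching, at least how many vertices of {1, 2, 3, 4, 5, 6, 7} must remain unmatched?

0

For example, pair 1-H, 2-D, 3-F, 4-C, 5-A, 6-G, 7-E.
All 7 left vertices are matched, so no larger matching exists.
That matches 7 of the 7, leaving 0 unmatched; no matching can do better.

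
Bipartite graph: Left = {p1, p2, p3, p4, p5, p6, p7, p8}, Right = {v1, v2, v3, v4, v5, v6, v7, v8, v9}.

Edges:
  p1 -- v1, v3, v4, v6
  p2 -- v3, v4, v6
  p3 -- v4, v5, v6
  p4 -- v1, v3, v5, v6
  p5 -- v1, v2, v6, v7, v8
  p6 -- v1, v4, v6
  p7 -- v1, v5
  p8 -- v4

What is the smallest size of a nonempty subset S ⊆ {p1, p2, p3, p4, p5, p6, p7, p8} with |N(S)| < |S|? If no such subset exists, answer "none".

Take S = {p1, p2, p3, p4, p6, p7}. Its neighbourhood is {v1, v3, v4, v5, v6}, so |N(S)| = 5 < |S| = 6.
Every subset of size less than 6 has at least as many neighbours as members, so 6 is the minimum.

6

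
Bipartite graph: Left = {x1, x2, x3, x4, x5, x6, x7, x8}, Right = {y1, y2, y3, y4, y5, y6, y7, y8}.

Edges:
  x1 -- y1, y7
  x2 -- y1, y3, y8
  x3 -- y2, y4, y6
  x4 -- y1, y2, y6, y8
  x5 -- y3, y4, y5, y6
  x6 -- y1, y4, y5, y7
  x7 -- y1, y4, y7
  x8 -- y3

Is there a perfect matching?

Yes

One maximum matching: x1→y1, x2→y8, x3→y6, x4→y2, x5→y4, x6→y5, x7→y7, x8→y3.
Every left vertex is matched, so this is a perfect matching.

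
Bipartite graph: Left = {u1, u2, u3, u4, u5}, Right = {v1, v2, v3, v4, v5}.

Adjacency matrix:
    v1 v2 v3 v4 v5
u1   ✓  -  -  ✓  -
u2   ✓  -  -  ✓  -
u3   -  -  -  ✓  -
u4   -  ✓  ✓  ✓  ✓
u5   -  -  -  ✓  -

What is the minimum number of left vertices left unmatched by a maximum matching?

2

For example, pair u1→v4, u2→v1, u4→v2.
The set {u1, u2, u3, u5} has only 2 neighbours ({v1, v4}), so by Hall's theorem at most 3 of the 5 left vertices can be matched.
That matches 3 of the 5, leaving 2 unmatched; no matching can do better.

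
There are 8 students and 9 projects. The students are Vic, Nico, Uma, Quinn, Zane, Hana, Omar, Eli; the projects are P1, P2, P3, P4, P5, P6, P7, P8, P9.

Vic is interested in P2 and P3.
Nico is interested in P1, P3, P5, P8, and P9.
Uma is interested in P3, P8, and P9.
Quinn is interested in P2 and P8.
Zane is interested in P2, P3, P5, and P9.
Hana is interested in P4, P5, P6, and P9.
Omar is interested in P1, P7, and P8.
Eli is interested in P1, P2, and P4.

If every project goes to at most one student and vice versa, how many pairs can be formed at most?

8

For example, pair Vic–P2, Nico–P3, Uma–P9, Quinn–P8, Zane–P5, Hana–P6, Omar–P7, Eli–P1.
This saturates every student, so 8 is the maximum.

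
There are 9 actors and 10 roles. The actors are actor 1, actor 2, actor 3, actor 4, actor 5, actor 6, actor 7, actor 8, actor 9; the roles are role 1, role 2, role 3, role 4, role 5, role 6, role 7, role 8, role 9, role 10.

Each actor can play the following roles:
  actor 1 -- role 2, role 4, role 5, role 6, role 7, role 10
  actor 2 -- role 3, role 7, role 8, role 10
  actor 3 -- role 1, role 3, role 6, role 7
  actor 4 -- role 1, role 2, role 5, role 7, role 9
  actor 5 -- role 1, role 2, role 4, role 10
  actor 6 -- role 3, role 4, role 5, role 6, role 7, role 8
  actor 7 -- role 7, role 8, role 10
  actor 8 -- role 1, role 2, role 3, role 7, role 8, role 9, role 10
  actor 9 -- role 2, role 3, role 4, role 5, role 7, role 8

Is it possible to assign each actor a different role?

Yes

One maximum matching: actor 1→role 2, actor 2→role 3, actor 3→role 6, actor 4→role 9, actor 5→role 10, actor 6→role 5, actor 7→role 8, actor 8→role 1, actor 9→role 7.
All 9 actors are covered.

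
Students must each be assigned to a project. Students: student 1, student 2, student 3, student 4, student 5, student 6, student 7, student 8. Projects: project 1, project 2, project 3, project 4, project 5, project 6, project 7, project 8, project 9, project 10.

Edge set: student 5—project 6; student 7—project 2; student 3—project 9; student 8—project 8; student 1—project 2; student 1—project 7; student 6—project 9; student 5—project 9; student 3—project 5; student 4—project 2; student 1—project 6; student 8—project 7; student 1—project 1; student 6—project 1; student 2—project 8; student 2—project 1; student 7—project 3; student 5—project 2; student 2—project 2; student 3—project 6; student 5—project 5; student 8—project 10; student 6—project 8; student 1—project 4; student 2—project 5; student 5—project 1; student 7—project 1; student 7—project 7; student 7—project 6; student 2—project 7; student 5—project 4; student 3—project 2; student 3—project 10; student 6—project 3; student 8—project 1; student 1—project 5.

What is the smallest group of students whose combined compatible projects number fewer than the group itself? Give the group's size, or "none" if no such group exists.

none

A matching saturating every student exists, for instance student 1→project 6, student 2→project 8, student 3→project 10, student 4→project 2, student 5→project 9, student 6→project 1, student 7→project 3, student 8→project 7.
By Hall's marriage theorem, this means |N(S)| ≥ |S| for every subset S, so no violating subset exists.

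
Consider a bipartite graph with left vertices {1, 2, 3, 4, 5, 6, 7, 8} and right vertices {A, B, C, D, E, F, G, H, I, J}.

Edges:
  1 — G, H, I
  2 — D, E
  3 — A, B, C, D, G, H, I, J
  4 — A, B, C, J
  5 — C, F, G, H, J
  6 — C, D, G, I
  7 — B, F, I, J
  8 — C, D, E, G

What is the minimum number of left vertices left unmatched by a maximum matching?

0

For example, pair 1→I, 2→D, 3→G, 4→J, 5→H, 6→C, 7→B, 8→E.
All 8 left vertices are matched, so no larger matching exists.
That matches 8 of the 8, leaving 0 unmatched; no matching can do better.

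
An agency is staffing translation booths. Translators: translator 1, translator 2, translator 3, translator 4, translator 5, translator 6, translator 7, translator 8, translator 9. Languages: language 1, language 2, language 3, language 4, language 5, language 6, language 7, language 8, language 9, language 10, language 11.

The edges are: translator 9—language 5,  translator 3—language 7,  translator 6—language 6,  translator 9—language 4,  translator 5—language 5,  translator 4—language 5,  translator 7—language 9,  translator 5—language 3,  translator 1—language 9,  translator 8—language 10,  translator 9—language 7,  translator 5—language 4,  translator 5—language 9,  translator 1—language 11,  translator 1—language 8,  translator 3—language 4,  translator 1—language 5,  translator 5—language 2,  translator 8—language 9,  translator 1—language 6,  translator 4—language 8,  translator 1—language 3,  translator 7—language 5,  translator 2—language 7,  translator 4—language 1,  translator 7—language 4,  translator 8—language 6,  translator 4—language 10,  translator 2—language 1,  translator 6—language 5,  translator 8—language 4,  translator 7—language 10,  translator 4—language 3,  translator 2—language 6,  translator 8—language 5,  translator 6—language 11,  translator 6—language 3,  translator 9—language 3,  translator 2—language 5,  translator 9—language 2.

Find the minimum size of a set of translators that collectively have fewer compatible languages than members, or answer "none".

A matching saturating every translator exists, for instance translator 1→language 11, translator 2→language 7, translator 3→language 4, translator 4→language 8, translator 5→language 3, translator 6→language 6, translator 7→language 9, translator 8→language 10, translator 9→language 2.
By Hall's marriage theorem, this means |N(S)| ≥ |S| for every subset S, so no violating subset exists.

none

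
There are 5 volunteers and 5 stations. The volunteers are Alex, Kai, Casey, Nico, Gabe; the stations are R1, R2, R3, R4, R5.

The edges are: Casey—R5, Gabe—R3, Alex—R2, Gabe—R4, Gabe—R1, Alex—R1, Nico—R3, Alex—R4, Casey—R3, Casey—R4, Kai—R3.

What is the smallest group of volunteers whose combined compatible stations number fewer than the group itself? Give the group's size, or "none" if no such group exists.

Take S = {Kai, Nico}. Its neighbourhood is {R3}, so |N(S)| = 1 < |S| = 2.
No single vertex violates Hall's condition since each has at least one neighbour, so 2 is the minimum.

2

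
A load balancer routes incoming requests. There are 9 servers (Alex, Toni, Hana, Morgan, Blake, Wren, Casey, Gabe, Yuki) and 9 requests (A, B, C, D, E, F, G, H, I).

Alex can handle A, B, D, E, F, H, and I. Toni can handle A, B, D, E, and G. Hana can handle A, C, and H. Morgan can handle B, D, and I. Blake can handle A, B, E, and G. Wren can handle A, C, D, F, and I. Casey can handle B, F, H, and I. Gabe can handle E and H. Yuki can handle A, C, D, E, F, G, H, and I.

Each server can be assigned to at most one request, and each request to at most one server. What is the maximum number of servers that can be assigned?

One maximum matching: Alex→D, Toni→A, Hana→C, Morgan→I, Blake→E, Wren→F, Casey→B, Gabe→H, Yuki→G.
All 9 servers are matched, so no larger matching exists.

9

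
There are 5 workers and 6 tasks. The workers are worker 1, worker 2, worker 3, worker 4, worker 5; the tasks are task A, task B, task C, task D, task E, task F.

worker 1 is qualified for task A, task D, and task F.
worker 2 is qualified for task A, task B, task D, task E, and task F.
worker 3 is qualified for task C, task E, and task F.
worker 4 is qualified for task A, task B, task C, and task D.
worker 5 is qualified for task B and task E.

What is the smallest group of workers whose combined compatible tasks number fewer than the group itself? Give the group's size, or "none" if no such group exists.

A matching saturating every worker exists, for instance worker 1→task D, worker 2→task A, worker 3→task F, worker 4→task B, worker 5→task E.
By Hall's marriage theorem, this means |N(S)| ≥ |S| for every subset S, so no violating subset exists.

none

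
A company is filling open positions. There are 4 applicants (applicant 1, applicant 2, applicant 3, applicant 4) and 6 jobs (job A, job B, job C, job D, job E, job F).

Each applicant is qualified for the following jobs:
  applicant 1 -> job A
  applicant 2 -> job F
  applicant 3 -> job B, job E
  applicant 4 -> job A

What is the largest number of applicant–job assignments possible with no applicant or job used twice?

3

One maximum matching: applicant 1→job A, applicant 2→job F, applicant 3→job E.
The set {applicant 1, applicant 4} has only 1 neighbour ({job A}), so by Hall's theorem at most 3 of the 4 applicants can be matched.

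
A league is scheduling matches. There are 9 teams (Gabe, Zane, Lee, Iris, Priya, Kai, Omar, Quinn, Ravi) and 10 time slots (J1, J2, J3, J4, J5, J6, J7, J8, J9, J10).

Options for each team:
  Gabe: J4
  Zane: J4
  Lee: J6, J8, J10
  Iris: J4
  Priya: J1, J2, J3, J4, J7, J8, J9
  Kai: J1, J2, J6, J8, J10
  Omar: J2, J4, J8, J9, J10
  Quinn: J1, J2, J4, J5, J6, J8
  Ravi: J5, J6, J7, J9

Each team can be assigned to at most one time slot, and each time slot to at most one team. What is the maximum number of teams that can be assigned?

For example, pair Gabe→J4, Lee→J8, Priya→J2, Kai→J6, Omar→J10, Quinn→J1, Ravi→J9.
The set {Gabe, Zane, Iris} has only 1 neighbour ({J4}), so by Hall's theorem at most 7 of the 9 teams can be matched.

7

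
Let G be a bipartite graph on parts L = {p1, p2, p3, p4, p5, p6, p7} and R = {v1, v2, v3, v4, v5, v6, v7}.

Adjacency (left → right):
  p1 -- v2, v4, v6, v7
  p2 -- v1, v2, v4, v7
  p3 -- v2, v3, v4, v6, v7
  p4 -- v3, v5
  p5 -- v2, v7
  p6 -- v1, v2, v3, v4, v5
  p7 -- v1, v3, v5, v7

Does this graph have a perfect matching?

One maximum matching: p1-v6, p2-v4, p3-v3, p4-v5, p5-v2, p6-v1, p7-v7.
All 7 left vertices are covered.

Yes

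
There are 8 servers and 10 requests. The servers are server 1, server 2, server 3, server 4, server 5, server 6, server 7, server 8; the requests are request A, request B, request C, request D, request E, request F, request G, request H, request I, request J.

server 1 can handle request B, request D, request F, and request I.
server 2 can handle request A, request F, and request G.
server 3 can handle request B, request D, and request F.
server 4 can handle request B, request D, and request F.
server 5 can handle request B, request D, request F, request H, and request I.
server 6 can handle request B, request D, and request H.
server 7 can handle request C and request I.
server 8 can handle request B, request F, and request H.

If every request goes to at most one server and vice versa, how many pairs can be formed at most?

7

One maximum matching: server 1-request I, server 2-request G, server 3-request B, server 4-request F, server 5-request H, server 6-request D, server 7-request C.
The set {server 1, server 3, server 4, server 5, server 6, server 8} has only 5 neighbours ({request B, request D, request F, request H, request I}), so by Hall's theorem at most 7 of the 8 servers can be matched.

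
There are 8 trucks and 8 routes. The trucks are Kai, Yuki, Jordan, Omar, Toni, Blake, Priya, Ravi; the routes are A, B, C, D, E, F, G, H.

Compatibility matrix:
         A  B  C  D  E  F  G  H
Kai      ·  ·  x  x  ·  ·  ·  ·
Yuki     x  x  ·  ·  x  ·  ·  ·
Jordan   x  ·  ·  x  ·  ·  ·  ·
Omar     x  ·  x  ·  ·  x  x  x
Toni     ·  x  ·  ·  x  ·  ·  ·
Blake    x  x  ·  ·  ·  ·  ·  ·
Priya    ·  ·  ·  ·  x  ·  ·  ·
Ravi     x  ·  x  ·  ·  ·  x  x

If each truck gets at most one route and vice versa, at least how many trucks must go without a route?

For example, pair Kai-C, Yuki-A, Jordan-D, Omar-H, Toni-E, Blake-B, Ravi-G.
The set {Yuki, Toni, Blake, Priya} has only 3 neighbours ({A, B, E}), so by Hall's theorem at most 7 of the 8 trucks can be matched.
That matches 7 of the 8, leaving 1 unmatched; no matching can do better.

1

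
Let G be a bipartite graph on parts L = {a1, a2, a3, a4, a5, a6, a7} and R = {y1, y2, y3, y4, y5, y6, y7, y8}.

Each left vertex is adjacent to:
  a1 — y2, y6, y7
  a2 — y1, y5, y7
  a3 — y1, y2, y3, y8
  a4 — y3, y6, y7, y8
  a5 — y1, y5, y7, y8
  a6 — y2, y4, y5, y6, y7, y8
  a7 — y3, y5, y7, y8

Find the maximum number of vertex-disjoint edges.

One maximum matching: a1-y2, a2-y7, a3-y1, a4-y8, a5-y5, a6-y6, a7-y3.
All 7 left vertices are matched, so no larger matching exists.

7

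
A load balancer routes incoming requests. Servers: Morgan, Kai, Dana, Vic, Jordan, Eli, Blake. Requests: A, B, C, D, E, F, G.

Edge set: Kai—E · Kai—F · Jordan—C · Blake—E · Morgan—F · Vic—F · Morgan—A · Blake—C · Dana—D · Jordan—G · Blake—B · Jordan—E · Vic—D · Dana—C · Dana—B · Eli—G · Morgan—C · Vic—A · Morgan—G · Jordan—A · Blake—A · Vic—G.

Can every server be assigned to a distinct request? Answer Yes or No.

A valid assignment of size 7: Morgan-F, Kai-E, Dana-C, Vic-D, Jordan-A, Eli-G, Blake-B.
Every server is matched, so this is a perfect matching.

Yes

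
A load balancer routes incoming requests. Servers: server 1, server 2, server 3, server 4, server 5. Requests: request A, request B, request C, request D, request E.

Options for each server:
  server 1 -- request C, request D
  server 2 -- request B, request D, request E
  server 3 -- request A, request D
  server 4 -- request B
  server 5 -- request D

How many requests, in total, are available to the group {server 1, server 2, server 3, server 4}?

The union of neighbours of {server 1, server 2, server 3, server 4} is {request A, request B, request C, request D, request E}, which has 5 elements.
Since |N(S)| = 5 ≥ |S| = 4, Hall's condition holds for this subset.

5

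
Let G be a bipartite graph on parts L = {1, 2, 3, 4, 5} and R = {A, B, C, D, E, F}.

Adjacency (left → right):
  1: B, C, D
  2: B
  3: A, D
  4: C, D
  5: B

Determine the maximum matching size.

For example, pair 1→D, 2→B, 3→A, 4→C.
The set {2, 5} has only 1 neighbour ({B}), so by Hall's theorem at most 4 of the 5 left vertices can be matched.

4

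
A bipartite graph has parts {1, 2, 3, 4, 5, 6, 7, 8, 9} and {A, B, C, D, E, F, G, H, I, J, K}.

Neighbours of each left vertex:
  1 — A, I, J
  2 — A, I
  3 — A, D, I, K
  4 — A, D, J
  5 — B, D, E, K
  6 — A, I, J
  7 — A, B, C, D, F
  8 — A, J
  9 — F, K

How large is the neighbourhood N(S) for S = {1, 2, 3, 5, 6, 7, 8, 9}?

9

The union of neighbours of {1, 2, 3, 5, 6, 7, 8, 9} is {A, B, C, D, E, F, I, J, K}, which has 9 elements.
Since |N(S)| = 9 ≥ |S| = 8, Hall's condition holds for this subset.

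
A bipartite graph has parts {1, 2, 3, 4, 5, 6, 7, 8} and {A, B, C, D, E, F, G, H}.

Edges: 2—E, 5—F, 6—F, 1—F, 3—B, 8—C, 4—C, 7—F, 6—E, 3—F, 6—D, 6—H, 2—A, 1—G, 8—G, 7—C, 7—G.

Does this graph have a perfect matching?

The set {1, 4, 5, 7, 8} has only 3 neighbours ({C, F, G}), so by Hall's theorem at most 6 of the 8 left vertices can be matched.
Hence no matching covers every left vertex.

No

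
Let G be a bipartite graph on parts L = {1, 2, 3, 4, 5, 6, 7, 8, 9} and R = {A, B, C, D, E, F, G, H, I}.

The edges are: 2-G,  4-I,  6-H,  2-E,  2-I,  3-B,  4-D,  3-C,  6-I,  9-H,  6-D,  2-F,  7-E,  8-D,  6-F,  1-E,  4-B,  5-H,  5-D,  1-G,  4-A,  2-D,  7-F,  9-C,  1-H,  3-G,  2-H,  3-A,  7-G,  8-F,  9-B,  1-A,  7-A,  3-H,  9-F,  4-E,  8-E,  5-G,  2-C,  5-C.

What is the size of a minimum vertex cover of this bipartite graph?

9

The 9 edges 1–H, 2–I, 3–G, 4–A, 5–C, 6–F, 7–E, 8–D, 9–B form a matching, so any vertex cover needs at least 9 vertices (one per matched edge).
Conversely {1, 2, 3, 4, 5, 6, 7, 8, 9} meets every edge and has exactly 9 vertices, so 9 is optimal.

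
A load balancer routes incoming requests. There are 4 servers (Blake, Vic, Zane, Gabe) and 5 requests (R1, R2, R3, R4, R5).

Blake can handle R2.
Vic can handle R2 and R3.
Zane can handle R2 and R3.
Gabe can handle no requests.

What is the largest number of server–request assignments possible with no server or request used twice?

2

For example, pair Blake-R2, Vic-R3.
The set {Blake, Vic, Zane, Gabe} has only 2 neighbours ({R2, R3}), so by Hall's theorem at most 2 of the 4 servers can be matched.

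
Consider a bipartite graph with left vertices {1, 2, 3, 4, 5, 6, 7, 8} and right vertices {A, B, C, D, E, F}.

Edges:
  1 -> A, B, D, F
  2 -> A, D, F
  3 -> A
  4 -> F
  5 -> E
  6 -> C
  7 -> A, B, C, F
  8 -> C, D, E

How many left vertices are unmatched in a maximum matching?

2

One maximum matching: 1–B, 2–D, 3–A, 4–F, 5–E, 6–C.
The set {1, 2, 3, 4, 5, 6, 7, 8} has only 6 neighbours ({A, B, C, D, E, F}), so by Hall's theorem at most 6 of the 8 left vertices can be matched.
That matches 6 of the 8, leaving 2 unmatched; no matching can do better.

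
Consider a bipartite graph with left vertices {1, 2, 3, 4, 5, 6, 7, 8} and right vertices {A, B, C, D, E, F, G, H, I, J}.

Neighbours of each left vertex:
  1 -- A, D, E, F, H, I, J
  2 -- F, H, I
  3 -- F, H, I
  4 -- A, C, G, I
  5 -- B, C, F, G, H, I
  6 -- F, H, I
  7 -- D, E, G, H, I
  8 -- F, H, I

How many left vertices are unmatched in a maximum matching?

One maximum matching: 1-J, 2-I, 3-H, 4-C, 5-B, 6-F, 7-G.
The set {2, 3, 6, 8} has only 3 neighbours ({F, H, I}), so by Hall's theorem at most 7 of the 8 left vertices can be matched.
That matches 7 of the 8, leaving 1 unmatched; no matching can do better.

1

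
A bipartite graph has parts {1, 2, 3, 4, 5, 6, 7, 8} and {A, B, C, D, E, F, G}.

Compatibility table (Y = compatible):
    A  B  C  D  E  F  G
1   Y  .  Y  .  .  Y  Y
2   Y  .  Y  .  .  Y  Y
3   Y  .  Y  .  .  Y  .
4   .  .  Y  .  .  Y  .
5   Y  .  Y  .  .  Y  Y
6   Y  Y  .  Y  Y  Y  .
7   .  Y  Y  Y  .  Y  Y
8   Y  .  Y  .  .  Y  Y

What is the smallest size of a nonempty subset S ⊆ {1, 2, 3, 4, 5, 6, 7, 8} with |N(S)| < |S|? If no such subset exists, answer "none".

Take S = {1, 2, 3, 4, 5}. Its neighbourhood is {A, C, F, G}, so |N(S)| = 4 < |S| = 5.
Every subset of size less than 5 has at least as many neighbours as members, so 5 is the minimum.

5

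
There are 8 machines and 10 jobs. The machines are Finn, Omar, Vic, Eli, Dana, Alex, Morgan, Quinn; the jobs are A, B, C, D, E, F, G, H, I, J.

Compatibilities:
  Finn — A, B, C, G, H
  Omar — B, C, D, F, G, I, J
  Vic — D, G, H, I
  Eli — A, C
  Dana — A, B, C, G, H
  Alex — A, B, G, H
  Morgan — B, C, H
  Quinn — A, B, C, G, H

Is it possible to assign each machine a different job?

The set {Finn, Eli, Dana, Alex, Morgan, Quinn} has only 5 neighbours ({A, B, C, G, H}), so by Hall's theorem at most 7 of the 8 machines can be matched.
Hence no matching covers every machine.

No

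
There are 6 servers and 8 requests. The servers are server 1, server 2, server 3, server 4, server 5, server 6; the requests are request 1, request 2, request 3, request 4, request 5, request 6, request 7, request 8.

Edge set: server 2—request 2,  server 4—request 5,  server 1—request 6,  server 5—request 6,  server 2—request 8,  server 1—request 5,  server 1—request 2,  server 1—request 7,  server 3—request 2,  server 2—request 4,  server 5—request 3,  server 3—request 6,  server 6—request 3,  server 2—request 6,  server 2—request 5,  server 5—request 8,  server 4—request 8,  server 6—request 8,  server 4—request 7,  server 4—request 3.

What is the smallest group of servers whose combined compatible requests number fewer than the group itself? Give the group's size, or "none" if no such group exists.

none

A matching saturating every server exists, for instance server 1→request 7, server 2→request 4, server 3→request 2, server 4→request 5, server 5→request 6, server 6→request 3.
By Hall's marriage theorem, this means |N(S)| ≥ |S| for every subset S, so no violating subset exists.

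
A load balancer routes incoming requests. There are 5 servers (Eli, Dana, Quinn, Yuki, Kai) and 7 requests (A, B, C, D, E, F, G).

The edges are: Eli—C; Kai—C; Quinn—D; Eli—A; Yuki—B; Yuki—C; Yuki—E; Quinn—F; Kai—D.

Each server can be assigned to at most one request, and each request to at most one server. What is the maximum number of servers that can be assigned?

For example, pair Eli–A, Quinn–F, Yuki–B, Kai–C.
The set {Dana} has only 0 neighbours (∅), so by Hall's theorem at most 4 of the 5 servers can be matched.

4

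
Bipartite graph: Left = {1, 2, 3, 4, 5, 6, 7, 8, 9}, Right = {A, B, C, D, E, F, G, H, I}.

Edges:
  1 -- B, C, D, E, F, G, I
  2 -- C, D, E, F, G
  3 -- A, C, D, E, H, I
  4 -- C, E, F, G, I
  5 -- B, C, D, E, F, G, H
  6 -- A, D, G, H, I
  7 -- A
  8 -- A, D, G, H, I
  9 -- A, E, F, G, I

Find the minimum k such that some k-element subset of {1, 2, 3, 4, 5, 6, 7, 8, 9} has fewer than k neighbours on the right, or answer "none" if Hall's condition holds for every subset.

none

A matching saturating every left vertex exists, for instance 1→F, 2→D, 3→E, 4→C, 5→B, 6→I, 7→A, 8→H, 9→G.
By Hall's marriage theorem, this means |N(S)| ≥ |S| for every subset S, so no violating subset exists.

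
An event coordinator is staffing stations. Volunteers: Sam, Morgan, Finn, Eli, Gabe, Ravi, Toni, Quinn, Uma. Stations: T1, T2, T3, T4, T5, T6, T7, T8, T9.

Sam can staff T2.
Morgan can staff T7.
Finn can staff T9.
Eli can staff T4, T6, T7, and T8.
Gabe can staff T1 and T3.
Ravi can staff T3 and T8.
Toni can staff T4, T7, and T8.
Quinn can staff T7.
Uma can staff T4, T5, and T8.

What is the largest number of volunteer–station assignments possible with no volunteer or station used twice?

8

A valid assignment of size 8: Sam→T2, Morgan→T7, Finn→T9, Eli→T6, Gabe→T1, Ravi→T3, Toni→T4, Uma→T8.
The set {Morgan, Quinn} has only 1 neighbour ({T7}), so by Hall's theorem at most 8 of the 9 volunteers can be matched.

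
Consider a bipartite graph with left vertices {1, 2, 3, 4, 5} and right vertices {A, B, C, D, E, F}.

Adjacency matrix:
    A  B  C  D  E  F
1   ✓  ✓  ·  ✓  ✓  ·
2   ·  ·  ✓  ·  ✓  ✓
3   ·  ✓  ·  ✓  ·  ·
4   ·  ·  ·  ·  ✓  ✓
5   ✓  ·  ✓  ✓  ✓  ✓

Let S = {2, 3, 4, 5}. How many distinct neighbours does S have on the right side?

6

The union of neighbours of {2, 3, 4, 5} is {A, B, C, D, E, F}, which has 6 elements.
Since |N(S)| = 6 ≥ |S| = 4, Hall's condition holds for this subset.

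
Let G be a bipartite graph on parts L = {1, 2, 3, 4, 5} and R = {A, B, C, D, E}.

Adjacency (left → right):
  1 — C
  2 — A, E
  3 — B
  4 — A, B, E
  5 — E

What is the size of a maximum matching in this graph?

4

One maximum matching: 1→C, 2→A, 3→B, 4→E.
The set {2, 3, 4, 5} has only 3 neighbours ({A, B, E}), so by Hall's theorem at most 4 of the 5 left vertices can be matched.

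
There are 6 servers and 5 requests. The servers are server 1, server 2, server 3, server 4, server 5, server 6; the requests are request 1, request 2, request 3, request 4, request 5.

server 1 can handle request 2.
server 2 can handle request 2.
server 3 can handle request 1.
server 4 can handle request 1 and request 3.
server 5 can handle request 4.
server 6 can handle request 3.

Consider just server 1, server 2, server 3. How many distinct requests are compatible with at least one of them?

2

The union of neighbours of {server 1, server 2, server 3} is {request 1, request 2}, which has 2 elements.
Since |N(S)| = 2 < |S| = 3, Hall's condition fails for this subset.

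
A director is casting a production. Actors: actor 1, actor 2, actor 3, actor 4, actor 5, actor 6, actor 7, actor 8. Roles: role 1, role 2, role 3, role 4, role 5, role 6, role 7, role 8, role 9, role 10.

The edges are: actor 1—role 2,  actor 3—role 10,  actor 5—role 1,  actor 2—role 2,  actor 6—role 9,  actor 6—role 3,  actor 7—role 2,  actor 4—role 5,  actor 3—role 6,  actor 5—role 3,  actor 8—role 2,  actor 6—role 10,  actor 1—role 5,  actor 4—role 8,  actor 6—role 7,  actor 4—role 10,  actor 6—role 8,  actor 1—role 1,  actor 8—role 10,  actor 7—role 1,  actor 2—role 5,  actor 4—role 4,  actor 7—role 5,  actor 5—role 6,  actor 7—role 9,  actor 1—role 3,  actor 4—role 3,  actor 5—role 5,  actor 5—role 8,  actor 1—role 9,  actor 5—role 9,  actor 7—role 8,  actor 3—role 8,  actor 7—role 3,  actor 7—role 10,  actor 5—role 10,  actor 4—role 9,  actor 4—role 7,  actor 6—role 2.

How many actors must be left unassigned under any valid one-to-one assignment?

0

A valid assignment of size 8: actor 1→role 1, actor 2→role 2, actor 3→role 8, actor 4→role 9, actor 5→role 5, actor 6→role 7, actor 7→role 3, actor 8→role 10.
This saturates every actor, so 8 is the maximum.
That matches 8 of the 8, leaving 0 unmatched; no matching can do better.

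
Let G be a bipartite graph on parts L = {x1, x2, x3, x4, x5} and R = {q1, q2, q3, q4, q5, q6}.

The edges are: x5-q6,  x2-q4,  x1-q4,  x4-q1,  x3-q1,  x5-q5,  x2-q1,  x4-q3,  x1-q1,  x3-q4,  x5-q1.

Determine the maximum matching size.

A valid assignment of size 4: x1–q1, x2–q4, x4–q3, x5–q6.
The set {x1, x2, x3} has only 2 neighbours ({q1, q4}), so by Hall's theorem at most 4 of the 5 left vertices can be matched.

4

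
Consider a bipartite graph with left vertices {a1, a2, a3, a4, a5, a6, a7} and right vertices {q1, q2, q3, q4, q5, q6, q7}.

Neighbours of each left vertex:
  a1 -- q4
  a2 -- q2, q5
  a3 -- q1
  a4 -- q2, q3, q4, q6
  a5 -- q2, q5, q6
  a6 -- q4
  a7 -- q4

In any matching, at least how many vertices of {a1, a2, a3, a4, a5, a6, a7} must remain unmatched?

2

For example, pair a1→q4, a2→q5, a3→q1, a4→q6, a5→q2.
The set {a1, a6, a7} has only 1 neighbour ({q4}), so by Hall's theorem at most 5 of the 7 left vertices can be matched.
That matches 5 of the 7, leaving 2 unmatched; no matching can do better.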